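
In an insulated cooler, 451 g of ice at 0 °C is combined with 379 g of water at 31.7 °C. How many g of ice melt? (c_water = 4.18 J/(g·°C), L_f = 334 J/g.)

m_melted ≈ 150 g

Cooling the water to 0 °C releases 379×4.18×31.7 = 50220 J.
Fully melting the ice requires m_ice L_f = 451×334 = 150634 J.
That's not enough to melt it all — equilibrium is at 0 °C with ice remaining.
m_melt = 50220 / L_f = 150.4 g.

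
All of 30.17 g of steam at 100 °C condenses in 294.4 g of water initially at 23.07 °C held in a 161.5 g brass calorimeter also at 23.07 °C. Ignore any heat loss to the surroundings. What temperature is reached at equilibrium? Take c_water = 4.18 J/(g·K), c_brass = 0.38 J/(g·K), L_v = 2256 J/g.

T_f ≈ 77.9 °C

Conservation of energy gives ΣQ = 0:
steam→water at 100 °C releases m L_v = 30.17×2256 = 68064
  condensed water 100 °C→T: 126.11(T − 100)
  original water: 1230.6(T − 23.07)
  brass cup: 161.5×0.38×(T − 23.07) = 61.37(T − 23.07)
1418.1 T = 68064 + 12611 + 29806 = 110480
T ≈ 77.91 °C (< 100 °C, so full condensation is consistent).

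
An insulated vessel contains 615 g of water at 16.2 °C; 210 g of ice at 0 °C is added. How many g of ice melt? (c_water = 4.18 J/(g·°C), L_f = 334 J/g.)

m_melted ≈ 125 g

Heat available from the water dropping to 0 °C: 615·4.18·16.2 = 41645 J.
Fully melting the ice requires m_ice L_f = 210·334 = 70140 J.
41645 J < 70140 J, so only part of the ice melts and the system sits at 0 °C.
m_melted·334 = 41645  ⇒  m_melted ≈ 124.7 g.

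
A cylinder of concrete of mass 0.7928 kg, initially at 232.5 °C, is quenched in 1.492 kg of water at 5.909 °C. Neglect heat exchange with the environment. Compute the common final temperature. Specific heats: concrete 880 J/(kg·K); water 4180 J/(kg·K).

Taking heat into each body as positive, Σ m c ΔT = 0:
0.7928×880×(T − 232.5) + 1.492×4180×(T − 5.909) = 0
697.66(T − 232.5) + 6236.6(T − 5.909) = 0
(697.66 + 6236.6) T = 697.66×232.5 + 6236.6×5.909
T ≈ 28.71 °C

T_f ≈ 28.7 °C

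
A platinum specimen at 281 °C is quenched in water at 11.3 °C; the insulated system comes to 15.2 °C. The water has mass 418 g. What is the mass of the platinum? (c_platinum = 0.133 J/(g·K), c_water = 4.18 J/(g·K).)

Heat lost by the platinum = heat gained by the water:
m×0.133×(281 − 15.2) = 418×4.18×(15.2 − 11.3)
35.35 m = 6814.2  ⇒  m ≈ 192.8 g

m ≈ 193 g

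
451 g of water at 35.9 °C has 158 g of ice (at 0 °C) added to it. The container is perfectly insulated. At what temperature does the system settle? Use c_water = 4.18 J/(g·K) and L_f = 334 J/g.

Heat gained plus heat lost sum to zero:
latent heat to melt: 158×334 = 52772; warm the meltwater: 660.44 T; water cools: 451×4.18×(T − 35.9) = 1885.2(T − 35.9)
2545.6 T = 67678 − 52772 = 14906
T ≈ 5.86 °C (positive, so assuming full melt was valid).

T_f ≈ 5.9 °C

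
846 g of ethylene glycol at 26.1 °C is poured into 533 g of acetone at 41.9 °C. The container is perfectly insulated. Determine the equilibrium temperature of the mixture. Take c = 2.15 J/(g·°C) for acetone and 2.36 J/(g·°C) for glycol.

T_f ≈ 31.9 °C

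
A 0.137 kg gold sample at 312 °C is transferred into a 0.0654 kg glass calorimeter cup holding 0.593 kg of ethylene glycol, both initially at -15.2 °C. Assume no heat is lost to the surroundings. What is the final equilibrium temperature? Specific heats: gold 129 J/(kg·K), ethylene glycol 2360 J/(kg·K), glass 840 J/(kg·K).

T_f ≈ -11.3 °C

Let T be the final temperature. ΣQ_i = 0:
0.137*129*(T − 312) + 0.593*2360*(T − (-15.2)) + 0.0654*840*(T − (-15.2)) = 0
17.67(T − 312) + 1399.5(T − (-15.2)) + 54.94(T − (-15.2)) = 0
1472.1 T = -16593
T = -16593 / 1472.1 = -11.3 °C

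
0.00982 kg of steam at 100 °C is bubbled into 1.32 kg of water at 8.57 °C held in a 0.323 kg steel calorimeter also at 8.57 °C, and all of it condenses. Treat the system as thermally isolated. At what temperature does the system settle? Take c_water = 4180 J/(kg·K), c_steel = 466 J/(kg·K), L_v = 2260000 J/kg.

Net heat exchanged in the isolated system is zero:
steam→water at 100 °C releases m L_v = 0.00982×2260000 = 22193
  condensate cools 100→T: 0.00982×4180×(T − 100) = 41.05(T − 100)
  original water: 5517.6(T − 8.57)
  steel cup: 0.323×466×(T − 8.57) = 150.52(T − 8.57)
5709.2 T = 22193 + 4104.8 + 48576 = 74874
T ≈ 13.11 °C (< 100 °C, so full condensation is consistent).

T_f ≈ 13.1 °C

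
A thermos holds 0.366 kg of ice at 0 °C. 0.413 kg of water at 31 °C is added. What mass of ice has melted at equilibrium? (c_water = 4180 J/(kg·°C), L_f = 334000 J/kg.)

Cooling the water to 0 °C releases 0.413·4180·31 = 53517 J.
To melt every bit of ice: 0.366·334000 = 122244 J.
That's not enough to melt it all — equilibrium is at 0 °C with ice remaining.
Mass melted = 53517/334000 ≈ 0.1602 kg.

m_melted ≈ 0.16 kg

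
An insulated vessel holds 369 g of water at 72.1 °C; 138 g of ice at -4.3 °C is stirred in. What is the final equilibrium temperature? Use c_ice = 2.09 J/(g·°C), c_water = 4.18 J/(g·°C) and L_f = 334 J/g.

T_f ≈ 30.1 °C

Heat gained plus heat lost sum to zero:
warm ice to 0 °C: 138×2.09×(0 − (-4.3)) = 1240.2; fusion: m_ice L_f = 138×334 = 46092; meltwater 0→T: 138×4.18×T = 576.84 T; water: 1542.4(T − 72.1)
2119.3 T = 111208 − 47332 = 63876
T ≈ 30.14 °C — above 0 °C, consistent with complete melting.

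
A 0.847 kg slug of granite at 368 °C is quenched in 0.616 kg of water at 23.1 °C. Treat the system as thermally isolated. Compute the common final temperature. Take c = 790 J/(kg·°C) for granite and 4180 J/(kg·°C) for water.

T_f ≈ 94.2 °C

T_f is the heat-capacity-weighted average of the initial temperatures:
T_f = (669.13*368 + 2574.9*23.1) / (669.13 + 2574.9)
    = 305720 / 3244 ≈ 94.24 °C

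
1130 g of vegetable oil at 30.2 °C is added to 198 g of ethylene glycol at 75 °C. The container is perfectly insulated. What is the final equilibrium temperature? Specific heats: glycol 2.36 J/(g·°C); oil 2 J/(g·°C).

T_f ≈ 37.9 °C

Set heat shed by the hot body equal to heat absorbed by the cold body:
198·2.36·(75 − T) = 1130·2·(T − 30.2)
467.28(75 − T) = 2260(T − 30.2)
2727.3 T = 103298  ⇒  T ≈ 37.88 °C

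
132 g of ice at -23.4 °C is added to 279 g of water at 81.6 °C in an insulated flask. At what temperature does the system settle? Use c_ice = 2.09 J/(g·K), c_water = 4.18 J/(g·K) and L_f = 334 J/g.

T_f ≈ 26.0 °C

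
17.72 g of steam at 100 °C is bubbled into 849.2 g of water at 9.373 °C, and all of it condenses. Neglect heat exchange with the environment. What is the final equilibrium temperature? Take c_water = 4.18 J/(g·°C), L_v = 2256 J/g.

Energy balance with sensible and latent terms:
steam→water at 100 °C releases m L_v = 17.72×2256 = 39976
  condensed water 100 °C→T: 74.07(T − 100)
  water warms: 849.2×4.18×(T − 9.373) = 3549.7(T − 9.373)
3623.7 T = 39976 + 7407 + 33271 = 80654
T ≈ 22.26 °C, under the boiling point, so the assumption holds.

T_f ≈ 22.3 °C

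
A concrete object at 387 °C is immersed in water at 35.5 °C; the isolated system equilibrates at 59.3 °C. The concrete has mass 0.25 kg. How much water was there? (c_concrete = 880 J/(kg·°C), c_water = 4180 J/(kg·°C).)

Conservation of energy gives ΣQ = 0:
0.25×880×(59.3 − 387) + m×4180×(59.3 − 35.5) = 0
99484 m = 72094
m = 72094/99484 ≈ 0.7247 kg

m ≈ 0.725 kg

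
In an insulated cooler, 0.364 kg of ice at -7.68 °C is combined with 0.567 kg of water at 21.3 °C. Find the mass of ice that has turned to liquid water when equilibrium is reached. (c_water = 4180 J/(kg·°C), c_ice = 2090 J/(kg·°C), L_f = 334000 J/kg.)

m_melted ≈ 0.134 kg

Cooling the water to 0 °C releases 0.567·4180·21.3 = 50482 J.
Of that, 0.364·2090·7.68 = 5842.6 J goes to bring the ice to 0 °C, leaving 44640 J.
Melting all 0.364 kg of ice would need 0.364·334000 = 121576 J.
44640 J < 121576 J, so only part of the ice melts and the system sits at 0 °C.
Mass melted = 44640/334000 ≈ 0.1337 kg.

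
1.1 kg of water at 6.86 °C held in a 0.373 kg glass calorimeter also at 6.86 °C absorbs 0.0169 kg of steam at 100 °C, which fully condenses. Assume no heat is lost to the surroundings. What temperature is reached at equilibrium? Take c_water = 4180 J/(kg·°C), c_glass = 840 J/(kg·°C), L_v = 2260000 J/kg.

Heat gained plus heat lost sum to zero:
steam→water at 100 °C releases m L_v = 0.0169·2260000 = 38194; condensate cools 100→T: 0.0169·4180·(T − 100) = 70.64(T − 100); water warms: 1.1·4180·(T − 6.86) = 4598(T − 6.86); glass cup: 0.373·840·(T − 6.86) = 313.32(T − 6.86)
4982 T = 38194 + 7064.2 + 33692 = 78950
T ≈ 15.85 °C — below 100 °C, confirming all the steam condensed.

T_f ≈ 15.8 °C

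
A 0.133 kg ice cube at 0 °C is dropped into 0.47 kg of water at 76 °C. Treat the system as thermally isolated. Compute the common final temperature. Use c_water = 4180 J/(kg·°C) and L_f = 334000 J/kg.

Heat gained plus heat lost sum to zero:
fusion: m_ice L_f = 0.133·334000 = 44422
  meltwater 0→T: 0.133·4180·T = 555.94 T
  water: 1964.6(T − 76)
2520.5 T = 149310 − 44422 = 104888
T ≈ 41.61 °C (positive, so assuming full melt was valid).

T_f ≈ 41.6 °C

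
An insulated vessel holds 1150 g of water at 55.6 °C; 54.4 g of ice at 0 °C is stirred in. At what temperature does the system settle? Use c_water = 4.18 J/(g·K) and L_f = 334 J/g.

Net heat exchanged in the isolated system is zero:
melt ice: 54.4×334 = 18170; meltwater 0→T: 54.4×4.18×T = 227.39 T; water: 4807(T − 55.6)
5034.4 T = 267269 − 18170 = 249100
T ≈ 49.48 °C. Since T > 0 °C, the all-ice-melts assumption holds.

T_f ≈ 49.5 °C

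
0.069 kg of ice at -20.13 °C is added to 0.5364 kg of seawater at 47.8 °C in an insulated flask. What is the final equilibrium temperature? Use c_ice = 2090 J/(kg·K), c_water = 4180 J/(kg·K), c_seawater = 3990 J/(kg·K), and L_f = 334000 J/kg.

T_f ≈ 31.4 °C

Energy conservation, ΣQ = 0:
ice -20.13→0 °C: 0.069×2090×20.13 = 2902.9
  latent heat to melt: 0.069×334000 = 23046
  meltwater 0→T: 0.069×4180×T = 288.42 T
  seawater: 2140.2(T − 47.8)
2428.7 T = 102303 − 25949 = 76354
T ≈ 31.44 °C — above 0 °C, consistent with complete melting.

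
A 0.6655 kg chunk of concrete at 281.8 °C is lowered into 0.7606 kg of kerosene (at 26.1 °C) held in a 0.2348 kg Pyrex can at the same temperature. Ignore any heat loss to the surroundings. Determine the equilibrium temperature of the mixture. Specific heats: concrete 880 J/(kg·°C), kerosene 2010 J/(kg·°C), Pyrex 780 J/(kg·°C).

Net heat exchanged in the isolated system is zero:
0.6655×880×(T − 281.8) + 0.7606×2010×(T − 26.1) + 0.2348×780×(T − 26.1) = 0
585.64(T − 281.8) + 1528.8(T − 26.1) + 183.14(T − 26.1) = 0
(585.64 + 1528.8 + 183.14) T = 585.64×281.8 + 1528.8×26.1 + 183.14×26.1
T ≈ 91.28 °C

T_f ≈ 91.3 °C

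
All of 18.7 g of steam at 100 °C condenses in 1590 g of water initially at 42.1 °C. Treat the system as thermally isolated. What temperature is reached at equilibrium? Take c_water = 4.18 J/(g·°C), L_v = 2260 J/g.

Taking heat into each body as positive, Σ m c ΔT = 0:
steam→water at 100 °C releases m L_v = 18.7×2260 = 42262
  condensed water 100 °C→T: 78.17(T − 100)
  water warms: 1590×4.18×(T − 42.1) = 6646.2(T − 42.1)
6724.4 T = 42262 + 7816.6 + 279805 = 329884
T ≈ 49.06 °C, under the boiling point, so the assumption holds.

T_f ≈ 49.1 °C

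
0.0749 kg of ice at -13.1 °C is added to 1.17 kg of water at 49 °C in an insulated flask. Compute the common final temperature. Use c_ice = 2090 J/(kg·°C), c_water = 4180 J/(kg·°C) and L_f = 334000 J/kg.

T_f ≈ 40.9 °C

Energy conservation, ΣQ = 0:
ice -13.1→0 °C: 0.0749×2090×13.1 = 2050.7; melt ice: 0.0749×334000 = 25017; warm the meltwater: 313.08 T; water: 4890.6(T − 49)
5203.7 T = 239639 − 27067 = 212572
T ≈ 40.85 °C. Since T > 0 °C, the all-ice-melts assumption holds.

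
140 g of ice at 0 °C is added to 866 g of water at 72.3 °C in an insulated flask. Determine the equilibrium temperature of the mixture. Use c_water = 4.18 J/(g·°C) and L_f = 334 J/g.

T_f ≈ 51.1 °C

Setting the total heat transfer to zero:
latent heat to melt: 140×334 = 46760
  meltwater 0→T: 140×4.18×T = 585.2 T
  water cools: 866×4.18×(T − 72.3) = 3619.9(T − 72.3)
4205.1 T = 261717 − 46760 = 214957
T ≈ 51.12 °C — above 0 °C, consistent with complete melting.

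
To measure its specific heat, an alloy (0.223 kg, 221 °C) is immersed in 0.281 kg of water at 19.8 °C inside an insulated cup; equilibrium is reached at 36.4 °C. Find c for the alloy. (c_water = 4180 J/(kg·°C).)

c ≈ 474 J/(kg·°C)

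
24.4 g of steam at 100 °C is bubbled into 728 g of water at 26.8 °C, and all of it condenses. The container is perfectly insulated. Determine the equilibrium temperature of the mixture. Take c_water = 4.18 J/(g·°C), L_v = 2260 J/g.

T_f ≈ 46.7 °C

Conservation of energy gives ΣQ = 0:
steam→water at 100 °C releases m L_v = 24.4×2260 = 55144; condensate cools 100→T: 24.4×4.18×(T − 100) = 101.99(T − 100); water warms: 728×4.18×(T − 26.8) = 3043(T − 26.8)
3145 T = 55144 + 10199 + 81553 = 146897
T ≈ 46.71 °C — below 100 °C, confirming all the steam condensed.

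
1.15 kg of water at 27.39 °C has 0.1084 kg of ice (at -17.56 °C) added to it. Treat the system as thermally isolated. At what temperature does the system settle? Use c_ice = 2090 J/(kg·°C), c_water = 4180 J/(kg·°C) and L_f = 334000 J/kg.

Energy balance with sensible and latent terms:
warm ice to 0 °C: 0.1084×2090×(0 − (-17.56)) = 3978.3
  latent heat to melt: 0.1084×334000 = 36206
  meltwater 0→T: 0.1084×4180×T = 453.11 T
  water cools: 1.15×4180×(T − 27.39) = 4807(T − 27.39)
5260.1 T = 131664 − 40184 = 91480
T ≈ 17.39 °C — above 0 °C, consistent with complete melting.

T_f ≈ 17.4 °C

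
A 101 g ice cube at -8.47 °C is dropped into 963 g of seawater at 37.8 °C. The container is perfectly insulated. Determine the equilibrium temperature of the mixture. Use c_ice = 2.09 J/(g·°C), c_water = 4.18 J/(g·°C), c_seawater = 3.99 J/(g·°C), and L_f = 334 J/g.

T_f ≈ 25.7 °C

Energy balance with sensible and latent terms:
ice -8.47→0 °C: 101×2.09×8.47 = 1787.9
  latent heat to melt: 101×334 = 33734
  meltwater 0→T: 101×4.18×T = 422.18 T
  seawater cools: 963×3.99×(T − 37.8) = 3842.4(T − 37.8)
4264.6 T = 145242 − 35522 = 109720
T ≈ 25.73 °C — above 0 °C, consistent with complete melting.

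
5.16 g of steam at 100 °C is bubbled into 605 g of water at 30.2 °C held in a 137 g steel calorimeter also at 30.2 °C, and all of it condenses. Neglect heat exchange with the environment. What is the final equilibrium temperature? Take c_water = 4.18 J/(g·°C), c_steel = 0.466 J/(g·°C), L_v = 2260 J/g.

T_f ≈ 35.2 °C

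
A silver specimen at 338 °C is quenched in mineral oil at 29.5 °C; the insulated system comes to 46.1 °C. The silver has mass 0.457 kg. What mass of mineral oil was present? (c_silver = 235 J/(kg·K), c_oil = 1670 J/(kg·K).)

m ≈ 1.13 kg

Energy conservation, ΣQ = 0:
0.457·235·(46.1 − 338) + m·1670·(46.1 − 29.5) = 0
27722 m = 31349
m = 31349/27722 ≈ 1.131 kg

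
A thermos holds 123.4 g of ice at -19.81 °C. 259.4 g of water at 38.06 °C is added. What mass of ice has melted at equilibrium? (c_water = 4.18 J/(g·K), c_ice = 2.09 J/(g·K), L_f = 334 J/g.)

m_melted ≈ 108 g

Water can give up m c ΔT = 259.4·4.18·38.06 = 41268 J before reaching 0 °C.
Of that, 123.4·2.09·19.81 = 5109.1 J goes to bring the ice to 0 °C, leaving 36159 J.
To melt every bit of ice: 123.4·334 = 41216 J.
That's not enough to melt it all — equilibrium is at 0 °C with ice remaining.
Mass melted = 36159/334 ≈ 108.3 g.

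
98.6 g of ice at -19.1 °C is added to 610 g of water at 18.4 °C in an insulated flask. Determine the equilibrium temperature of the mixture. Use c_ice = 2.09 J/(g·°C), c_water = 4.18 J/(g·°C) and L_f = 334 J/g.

Setting the total heat transfer to zero:
ice -19.1→0 °C: 98.6·2.09·19.1 = 3936; fusion: m_ice L_f = 98.6·334 = 32932; warm the meltwater: 412.15 T; water cools: 610·4.18·(T − 18.4) = 2549.8(T − 18.4)
2961.9 T = 46916 − 36868 = 10048
T ≈ 3.39 °C. Since T > 0 °C, the all-ice-melts assumption holds.

T_f ≈ 3.4 °C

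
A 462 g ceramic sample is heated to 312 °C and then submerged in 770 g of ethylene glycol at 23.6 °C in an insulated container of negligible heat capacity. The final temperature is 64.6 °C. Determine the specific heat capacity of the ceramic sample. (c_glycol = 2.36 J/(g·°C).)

c ≈ 0.652 J/(g·°C)

Net heat exchanged in the isolated system is zero:
462×c×(64.6 − 312) + 770×2.36×(64.6 − 23.6) = 0
-114299 c = -74505
c = -74505/-114299 ≈ 0.6518 J/(g·°C)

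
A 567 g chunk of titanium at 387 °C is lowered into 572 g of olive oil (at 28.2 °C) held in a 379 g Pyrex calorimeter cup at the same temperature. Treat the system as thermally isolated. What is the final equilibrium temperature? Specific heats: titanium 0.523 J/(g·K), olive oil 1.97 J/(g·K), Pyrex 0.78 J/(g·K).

Taking heat into each body as positive, Σ m c ΔT = 0:
567·0.523·(T − 387) + 572·1.97·(T − 28.2) + 379·0.78·(T − 28.2) = 0
(296.54 + 1126.8 + 295.62) T = 296.54·387 + 1126.8·28.2 + 295.62·28.2
T = 154875/1719 ≈ 90.10 °C

T_f ≈ 90.1 °C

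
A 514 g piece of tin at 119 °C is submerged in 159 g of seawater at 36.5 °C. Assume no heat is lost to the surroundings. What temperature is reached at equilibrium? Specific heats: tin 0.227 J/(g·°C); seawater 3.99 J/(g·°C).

T_f ≈ 49.3 °C

T_f = Σ m_i c_i T_i / Σ m_i c_i:
T_f = (116.68*119 + 634.41*36.5) / (116.68 + 634.41)
    = 37041 / 751.09 ≈ 49.32 °C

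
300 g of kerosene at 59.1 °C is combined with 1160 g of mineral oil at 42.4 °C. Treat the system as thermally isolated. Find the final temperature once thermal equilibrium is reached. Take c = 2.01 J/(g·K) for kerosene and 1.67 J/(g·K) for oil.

With ΣQ=0 the equilibrium temperature is the m·c-weighted mean:
T_f = (603·59.1 + 1937.2·42.4) / (603 + 1937.2)
    = 117775 / 2540.2 ≈ 46.36 °C

T_f ≈ 46.4 °C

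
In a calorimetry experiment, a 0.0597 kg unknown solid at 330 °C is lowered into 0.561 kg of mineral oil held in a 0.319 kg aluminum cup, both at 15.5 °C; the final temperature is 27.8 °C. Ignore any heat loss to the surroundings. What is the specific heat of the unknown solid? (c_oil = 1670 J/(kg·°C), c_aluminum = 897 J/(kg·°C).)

c ≈ 834 J/(kg·°C)

Conservation of energy gives ΣQ = 0:
0.0597·c·(27.8 − 330) + 0.561·1670·(27.8 − 15.5) + 0.319·897·(27.8 − 15.5) = 0
-18.04 c = -15043
c = -15043/-18.04 ≈ 833.8 J/(kg·°C)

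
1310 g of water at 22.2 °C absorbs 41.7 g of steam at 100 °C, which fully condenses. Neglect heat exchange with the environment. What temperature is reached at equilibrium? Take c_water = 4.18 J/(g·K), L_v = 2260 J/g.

T_f ≈ 41.3 °C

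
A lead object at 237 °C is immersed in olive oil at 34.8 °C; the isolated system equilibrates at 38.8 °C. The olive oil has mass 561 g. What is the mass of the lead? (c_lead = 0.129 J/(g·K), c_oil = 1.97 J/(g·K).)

m ≈ 173 g

|Q_lead| = |Q_oil|:
m·0.129·(237 − 38.8) = 561·1.97·(38.8 − 34.8)
25.57 m = 4420.7  ⇒  m ≈ 172.9 g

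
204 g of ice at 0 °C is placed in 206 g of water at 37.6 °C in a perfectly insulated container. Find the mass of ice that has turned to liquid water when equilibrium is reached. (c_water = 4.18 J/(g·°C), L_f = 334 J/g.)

m_melted ≈ 96.9 g

Water can give up m c ΔT = 206·4.18·37.6 = 32377 J before reaching 0 °C.
Melting all 204 g of ice would need 204·334 = 68136 J.
Since 32377 < 68136 J, not all the ice melts; equilibrium is at 0 °C.
m_melt = 32377 / L_f = 96.94 g.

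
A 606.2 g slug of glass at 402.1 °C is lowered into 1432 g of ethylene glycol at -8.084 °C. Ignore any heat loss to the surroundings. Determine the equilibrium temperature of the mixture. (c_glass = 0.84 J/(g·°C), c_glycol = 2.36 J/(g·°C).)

T_f ≈ 45.6 °C

Conservation of energy gives ΣQ = 0:
606.2×0.84×(T − 402.1) + 1432×2.36×(T − (-8.084)) = 0
509.21(T − 402.1) + 3379.5(T − (-8.084)) = 0
(509.21 + 3379.5) T = 509.21×402.1 + 3379.5×(-8.084)
T = 177432 / 3888.7 = 45.6 °C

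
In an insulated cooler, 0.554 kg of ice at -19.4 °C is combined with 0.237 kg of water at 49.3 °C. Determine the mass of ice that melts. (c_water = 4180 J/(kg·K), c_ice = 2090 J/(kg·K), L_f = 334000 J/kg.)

m_melted ≈ 0.079 kg

Cooling the water to 0 °C releases 0.237·4180·49.3 = 48840 J.
Of that, 0.554·2090·19.4 = 22462 J goes to bring the ice to 0 °C, leaving 26377 J.
To melt every bit of ice: 0.554·334000 = 185036 J.
Since 26377 < 185036 J, not all the ice melts; equilibrium is at 0 °C.
m_melted·334000 = 26377  ⇒  m_melted ≈ 0.07897 kg.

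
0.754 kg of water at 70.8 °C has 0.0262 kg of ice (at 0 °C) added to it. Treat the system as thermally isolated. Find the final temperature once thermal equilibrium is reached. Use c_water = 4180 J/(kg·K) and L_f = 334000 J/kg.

Energy balance with sensible and latent terms:
melt ice: 0.0262·334000 = 8750.8; warm the meltwater: 109.52 T; water cools: 0.754·4180·(T − 70.8) = 3151.7(T − 70.8)
3261.2 T = 223142 − 8750.8 = 214391
T ≈ 65.74 °C — above 0 °C, consistent with complete melting.

T_f ≈ 65.7 °C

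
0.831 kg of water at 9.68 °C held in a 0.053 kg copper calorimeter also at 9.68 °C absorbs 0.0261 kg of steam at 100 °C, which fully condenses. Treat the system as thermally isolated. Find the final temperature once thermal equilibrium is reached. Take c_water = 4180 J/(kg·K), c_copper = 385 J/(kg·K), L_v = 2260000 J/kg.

T_f ≈ 28.8 °C

Sum of m c ΔT and latent-heat terms is zero:
steam→water at 100 °C releases m L_v = 0.0261·2260000 = 58986
  condensed water 100 °C→T: 109.1(T − 100)
  original water: 3473.6(T − 9.68)
  copper cup: 0.053·385·(T − 9.68) = 20.41(T − 9.68)
3603.1 T = 58986 + 10910 + 33822 = 103718
T ≈ 28.79 °C (< 100 °C, so full condensation is consistent).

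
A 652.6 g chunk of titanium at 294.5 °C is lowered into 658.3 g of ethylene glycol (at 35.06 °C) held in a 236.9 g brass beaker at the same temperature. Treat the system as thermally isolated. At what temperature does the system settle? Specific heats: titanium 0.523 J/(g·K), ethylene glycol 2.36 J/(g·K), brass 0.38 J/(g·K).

T_f ≈ 79.7 °C

Taking heat into each body as positive, Σ m c ΔT = 0:
652.6*0.523*(T − 294.5) + 658.3*2.36*(T − 35.06) + 236.9*0.38*(T − 35.06) = 0
(341.31 + 1553.6 + 90.02) T = 341.31*294.5 + 1553.6*35.06 + 90.02*35.06
T = 158141 / 1984.9 = 79.7 °C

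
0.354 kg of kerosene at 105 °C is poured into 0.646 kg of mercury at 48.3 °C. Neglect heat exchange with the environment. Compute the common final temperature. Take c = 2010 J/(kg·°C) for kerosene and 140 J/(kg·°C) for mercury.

T_f ≈ 98.6 °C

T_f = Σ m_i c_i T_i / Σ m_i c_i:
T_f = (711.54×105 + 90.44×48.3) / (711.54 + 90.44)
    = 79080 / 801.98 ≈ 98.61 °C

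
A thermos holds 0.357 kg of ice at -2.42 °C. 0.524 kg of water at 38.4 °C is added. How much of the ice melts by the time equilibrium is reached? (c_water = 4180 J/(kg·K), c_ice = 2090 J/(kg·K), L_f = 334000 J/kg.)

Cooling the water to 0 °C releases 0.524×4180×38.4 = 84108 J.
Of that, 0.357×2090×2.42 = 1805.6 J goes to bring the ice to 0 °C, leaving 82303 J.
Melting all 0.357 kg of ice would need 0.357×334000 = 119238 J.
82303 J < 119238 J, so only part of the ice melts and the system sits at 0 °C.
m_melt = 82303 / L_f = 0.2464 kg.

m_melted ≈ 0.246 kg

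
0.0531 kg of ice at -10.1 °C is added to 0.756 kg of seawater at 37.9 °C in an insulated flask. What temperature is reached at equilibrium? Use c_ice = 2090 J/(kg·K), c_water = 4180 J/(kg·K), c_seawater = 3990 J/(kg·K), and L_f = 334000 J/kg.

T_f ≈ 29.5 °C

Energy balance with sensible and latent terms:
ice -10.1→0 °C: 0.0531×2090×10.1 = 1120.9
  latent heat to melt: 0.0531×334000 = 17735
  meltwater 0→T: 0.0531×4180×T = 221.96 T
  seawater cools: 0.756×3990×(T − 37.9) = 3016.4(T − 37.9)
3238.4 T = 114323 − 18856 = 95467
T ≈ 29.48 °C. Since T > 0 °C, the all-ice-melts assumption holds.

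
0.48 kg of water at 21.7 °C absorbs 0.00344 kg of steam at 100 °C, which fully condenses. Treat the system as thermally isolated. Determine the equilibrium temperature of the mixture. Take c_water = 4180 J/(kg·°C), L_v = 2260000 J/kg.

T_f ≈ 26.1 °C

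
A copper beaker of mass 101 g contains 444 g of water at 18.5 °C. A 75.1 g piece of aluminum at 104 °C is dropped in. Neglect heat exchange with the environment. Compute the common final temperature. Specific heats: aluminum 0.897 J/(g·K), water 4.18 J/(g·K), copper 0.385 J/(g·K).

T_f is the heat-capacity-weighted average of the initial temperatures:
T_f = (67.36×104 + 1855.9×18.5 + 38.88×18.5) / (67.36 + 1855.9 + 38.88)
    = 42060 / 1962.2 ≈ 21.44 °C

T_f ≈ 21.4 °C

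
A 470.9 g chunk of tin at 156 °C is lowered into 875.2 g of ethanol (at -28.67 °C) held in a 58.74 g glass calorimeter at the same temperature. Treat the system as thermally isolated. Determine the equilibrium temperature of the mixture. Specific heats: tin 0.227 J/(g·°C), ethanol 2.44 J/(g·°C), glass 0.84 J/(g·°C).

T_f = Σ m_i c_i T_i / Σ m_i c_i:
T_f = (106.89·156 + 2135.5·(-28.67) + 49.34·(-28.67)) / (106.89 + 2135.5 + 49.34)
    = -45964 / 2291.7 ≈ -20.06 °C

T_f ≈ -20.1 °C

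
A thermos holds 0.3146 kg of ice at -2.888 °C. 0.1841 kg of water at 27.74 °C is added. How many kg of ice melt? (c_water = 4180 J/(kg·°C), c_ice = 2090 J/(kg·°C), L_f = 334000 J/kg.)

m_melted ≈ 0.0582 kg

Cooling the water to 0 °C releases 0.1841·4180·27.74 = 21347 J.
Of that, 0.3146·2090·2.888 = 1898.9 J goes to bring the ice to 0 °C, leaving 19448 J.
Melting all 0.3146 kg of ice would need 0.3146·334000 = 105076 J.
That's not enough to melt it all — equilibrium is at 0 °C with ice remaining.
m_melted·334000 = 19448  ⇒  m_melted ≈ 0.05823 kg.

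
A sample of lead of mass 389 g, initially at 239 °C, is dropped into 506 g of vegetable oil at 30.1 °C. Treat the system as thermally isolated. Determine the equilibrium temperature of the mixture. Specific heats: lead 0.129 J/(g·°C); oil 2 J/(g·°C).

T_f ≈ 40.0 °C

T_f = Σ m_i c_i T_i / Σ m_i c_i:
T_f = (50.18*239 + 1012*30.1) / (50.18 + 1012)
    = 42454 / 1062.2 ≈ 39.97 °C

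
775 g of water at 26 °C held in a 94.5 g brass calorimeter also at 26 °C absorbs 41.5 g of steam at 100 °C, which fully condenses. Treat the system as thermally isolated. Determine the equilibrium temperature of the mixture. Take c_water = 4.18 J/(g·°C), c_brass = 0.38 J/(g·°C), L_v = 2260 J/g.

T_f ≈ 56.9 °C

Energy balance with sensible and latent terms:
condense steam: −41.5·2260 = −93790
  condensate cools 100→T: 41.5·4.18·(T − 100) = 173.47(T − 100)
  original water: 3239.5(T − 26)
  brass cup: 94.5·0.38·(T − 26) = 35.91(T − 26)
3448.9 T = 93790 + 17347 + 85161 = 196298
T ≈ 56.92 °C, under the boiling point, so the assumption holds.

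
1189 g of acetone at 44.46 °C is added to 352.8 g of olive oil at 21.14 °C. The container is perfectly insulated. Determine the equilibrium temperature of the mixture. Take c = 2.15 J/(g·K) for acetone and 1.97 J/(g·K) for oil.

T_f ≈ 39.5 °C

|Q_acetone| = |Q_oil|:
1189×2.15×(44.46 − T) = 352.8×1.97×(T − 21.14)
2556.3(44.46 − T) = 695.02(T − 21.14)
3251.4 T = 128348  ⇒  T ≈ 39.48 °C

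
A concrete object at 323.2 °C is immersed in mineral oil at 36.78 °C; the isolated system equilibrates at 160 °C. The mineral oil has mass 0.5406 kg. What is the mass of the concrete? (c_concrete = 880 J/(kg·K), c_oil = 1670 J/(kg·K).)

m ≈ 0.775 kg

Taking heat into each body as positive, Σ m c ΔT = 0:
m·880·(160 − 323.2) + 0.5406·1670·(160 − 36.78) = 0
-143616 m = -111243
m = -111243/-143616 ≈ 0.7746 kg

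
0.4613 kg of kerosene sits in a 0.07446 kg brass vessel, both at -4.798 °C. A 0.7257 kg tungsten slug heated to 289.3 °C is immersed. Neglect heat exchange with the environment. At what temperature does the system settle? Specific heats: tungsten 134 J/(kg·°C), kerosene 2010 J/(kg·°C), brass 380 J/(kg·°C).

T_f ≈ 22.4 °C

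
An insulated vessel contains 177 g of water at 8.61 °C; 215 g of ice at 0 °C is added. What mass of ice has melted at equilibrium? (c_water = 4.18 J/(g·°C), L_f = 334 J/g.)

m_melted ≈ 19.1 g

Water can give up m c ΔT = 177·4.18·8.61 = 6370.2 J before reaching 0 °C.
Fully melting the ice requires m_ice L_f = 215·334 = 71810 J.
6370.2 J < 71810 J, so only part of the ice melts and the system sits at 0 °C.
m_melt = 6370.2 / L_f = 19.07 g.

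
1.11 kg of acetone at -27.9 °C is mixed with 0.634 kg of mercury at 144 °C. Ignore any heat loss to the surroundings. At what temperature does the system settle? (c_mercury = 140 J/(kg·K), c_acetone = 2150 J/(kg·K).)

T_f ≈ -21.7 °C

Heat gained plus heat lost sum to zero:
0.634*140*(T − 144) + 1.11*2150*(T − (-27.9)) = 0
2475.3 T = -53802
T = -53802/2475.3 ≈ -21.74 °C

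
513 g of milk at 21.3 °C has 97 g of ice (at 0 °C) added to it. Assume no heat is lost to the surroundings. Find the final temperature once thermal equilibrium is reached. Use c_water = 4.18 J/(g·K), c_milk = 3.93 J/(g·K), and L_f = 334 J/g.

T_f ≈ 4.4 °C

Setting the total heat transfer to zero:
latent heat to melt: 97·334 = 32398; meltwater 0→T: 97·4.18·T = 405.46 T; milk: 2016.1(T − 21.3)
2421.6 T = 42943 − 32398 = 10545
T ≈ 4.35 °C. Since T > 0 °C, the all-ice-melts assumption holds.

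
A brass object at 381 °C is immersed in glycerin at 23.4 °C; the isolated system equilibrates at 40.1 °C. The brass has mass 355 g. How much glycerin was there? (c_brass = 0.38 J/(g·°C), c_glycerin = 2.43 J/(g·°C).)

Let T be the final temperature. ΣQ_i = 0:
355·0.38·(40.1 − 381) + m·2.43·(40.1 − 23.4) = 0
40.58 m = 45987
m = 45987/40.58 ≈ 1133 g

m ≈ 1130 g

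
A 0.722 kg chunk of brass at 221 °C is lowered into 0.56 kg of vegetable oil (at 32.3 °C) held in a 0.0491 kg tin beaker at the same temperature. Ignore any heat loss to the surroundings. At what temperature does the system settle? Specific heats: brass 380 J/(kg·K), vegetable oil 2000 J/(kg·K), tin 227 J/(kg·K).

Net heat exchanged in the isolated system is zero:
0.722*380*(T − 221) + 0.56*2000*(T − 32.3) + 0.0491*227*(T − 32.3) = 0
274.36(T − 221) + 1120(T − 32.3) + 11.15(T − 32.3) = 0
1405.5 T = 97170
T = 97170 / 1405.5 = 69.1 °C

T_f ≈ 69.1 °C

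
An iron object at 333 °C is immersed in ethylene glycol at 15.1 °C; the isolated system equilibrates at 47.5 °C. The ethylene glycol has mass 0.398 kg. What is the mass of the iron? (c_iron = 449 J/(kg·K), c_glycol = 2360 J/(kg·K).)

|Q_iron| = |Q_glycol|:
m×449×(333 − 47.5) = 0.398×2360×(47.5 − 15.1)
128190 m = 30433  ⇒  m ≈ 0.2374 kg

m ≈ 0.237 kg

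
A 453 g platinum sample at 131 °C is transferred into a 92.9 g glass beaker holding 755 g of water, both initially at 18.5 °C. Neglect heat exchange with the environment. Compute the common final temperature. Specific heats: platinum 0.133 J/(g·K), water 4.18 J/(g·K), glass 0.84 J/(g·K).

T_f ≈ 20.6 °C

T_f is the heat-capacity-weighted average of the initial temperatures:
T_f = (60.25·131 + 3155.9·18.5 + 78.04·18.5) / (60.25 + 3155.9 + 78.04)
    = 67720 / 3294.2 ≈ 20.56 °C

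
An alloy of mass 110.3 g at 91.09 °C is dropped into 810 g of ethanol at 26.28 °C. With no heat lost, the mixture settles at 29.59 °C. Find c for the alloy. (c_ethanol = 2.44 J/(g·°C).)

m_s c (T_s − T_f) = m_ethanol c_ethanol (T_f − T_0):
110.3·c·(91.09 − 29.59) = 810·2.44·(29.59 − 26.28)
6783.4 c = 6541.9  ⇒  c ≈ 0.9644 J/(g·°C)

c ≈ 0.964 J/(g·°C)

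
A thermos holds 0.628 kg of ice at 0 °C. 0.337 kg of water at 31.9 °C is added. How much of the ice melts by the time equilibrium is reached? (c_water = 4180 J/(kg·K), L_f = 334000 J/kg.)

Cooling the water to 0 °C releases 0.337×4180×31.9 = 44936 J.
To melt every bit of ice: 0.628×334000 = 209752 J.
That's not enough to melt it all — equilibrium is at 0 °C with ice remaining.
Mass melted = 44936/334000 ≈ 0.1345 kg.

m_melted ≈ 0.135 kg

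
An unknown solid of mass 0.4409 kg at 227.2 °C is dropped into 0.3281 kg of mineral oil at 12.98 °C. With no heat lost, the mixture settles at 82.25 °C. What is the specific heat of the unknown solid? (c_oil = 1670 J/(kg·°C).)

c ≈ 594 J/(kg·°C)

Conservation of energy gives ΣQ = 0:
0.4409×c×(82.25 − 227.2) + 0.3281×1670×(82.25 − 12.98) = 0
-63.91 c = -37955
c = -37955/-63.91 ≈ 593.9 J/(kg·°C)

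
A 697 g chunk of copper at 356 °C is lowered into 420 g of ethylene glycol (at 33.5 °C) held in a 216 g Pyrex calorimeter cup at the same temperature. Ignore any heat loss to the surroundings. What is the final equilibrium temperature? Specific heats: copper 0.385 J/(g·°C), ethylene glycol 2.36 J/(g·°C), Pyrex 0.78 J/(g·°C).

Heat gained plus heat lost sum to zero:
697·0.385·(T − 356) + 420·2.36·(T − 33.5) + 216·0.78·(T − 33.5) = 0
268.35(T − 356) + 991.2(T − 33.5) + 168.48(T − 33.5) = 0
1428 T = 134380
T = 134380/1428 ≈ 94.10 °C

T_f ≈ 94.1 °C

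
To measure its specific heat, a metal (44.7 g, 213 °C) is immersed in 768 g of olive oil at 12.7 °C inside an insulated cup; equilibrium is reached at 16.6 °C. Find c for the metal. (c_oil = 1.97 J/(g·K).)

c ≈ 0.672 J/(g·K)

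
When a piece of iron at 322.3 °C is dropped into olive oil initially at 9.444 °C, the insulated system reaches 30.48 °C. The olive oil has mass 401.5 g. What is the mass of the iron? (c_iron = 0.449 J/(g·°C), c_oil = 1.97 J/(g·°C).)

m ≈ 127 g

Heat gained plus heat lost sum to zero:
m·0.449·(30.48 − 322.3) + 401.5·1.97·(30.48 − 9.444) = 0
-131.03 m = -16639
m = -16639/-131.03 ≈ 127 g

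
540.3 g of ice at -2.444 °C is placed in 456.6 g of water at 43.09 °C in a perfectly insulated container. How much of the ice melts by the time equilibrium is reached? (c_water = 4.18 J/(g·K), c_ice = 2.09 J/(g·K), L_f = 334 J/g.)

m_melted ≈ 238 g

Cooling the water to 0 °C releases 456.6·4.18·43.09 = 82241 J.
Warming the ice to 0 °C takes 540.3·2.09·2.444 = 2759.8 J, leaving 79481 J for melting.
To melt every bit of ice: 540.3·334 = 180460 J.
Since 79481 < 180460 J, not all the ice melts; equilibrium is at 0 °C.
m_melt = 79481 / L_f = 238 g.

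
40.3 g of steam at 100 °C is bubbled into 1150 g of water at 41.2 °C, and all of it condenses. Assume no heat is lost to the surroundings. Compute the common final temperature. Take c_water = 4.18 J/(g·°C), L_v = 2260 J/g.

T_f ≈ 61.5 °C

Sum of m c ΔT and latent-heat terms is zero:
condense steam: −40.3·2260 = −91078
  condensate cools 100→T: 40.3·4.18·(T − 100) = 168.45(T − 100)
  water warms: 1150·4.18·(T − 41.2) = 4807(T − 41.2)
4975.5 T = 91078 + 16845 + 198048 = 305972
T ≈ 61.50 °C — below 100 °C, confirming all the steam condensed.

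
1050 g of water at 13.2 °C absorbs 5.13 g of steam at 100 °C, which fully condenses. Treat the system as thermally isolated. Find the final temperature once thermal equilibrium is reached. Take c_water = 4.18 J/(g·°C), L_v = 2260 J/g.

Heat gained plus heat lost sum to zero:
steam→water at 100 °C releases m L_v = 5.13·2260 = 11594; condensed water 100 °C→T: 21.44(T − 100); water warms: 1050·4.18·(T − 13.2) = 4389(T − 13.2)
4410.4 T = 11594 + 2144.3 + 57935 = 71673
T ≈ 16.25 °C (< 100 °C, so full condensation is consistent).

T_f ≈ 16.3 °C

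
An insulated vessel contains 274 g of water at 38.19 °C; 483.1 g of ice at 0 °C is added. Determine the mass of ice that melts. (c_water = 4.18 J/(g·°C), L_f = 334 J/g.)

Water can give up m c ΔT = 274×4.18×38.19 = 43740 J before reaching 0 °C.
Fully melting the ice requires m_ice L_f = 483.1×334 = 161355 J.
43740 J < 161355 J, so only part of the ice melts and the system sits at 0 °C.
Mass melted = 43740/334 ≈ 131 g.

m_melted ≈ 131 g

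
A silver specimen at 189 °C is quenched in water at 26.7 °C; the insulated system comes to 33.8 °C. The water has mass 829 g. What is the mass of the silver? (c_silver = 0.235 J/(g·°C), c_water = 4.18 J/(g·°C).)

m ≈ 675 g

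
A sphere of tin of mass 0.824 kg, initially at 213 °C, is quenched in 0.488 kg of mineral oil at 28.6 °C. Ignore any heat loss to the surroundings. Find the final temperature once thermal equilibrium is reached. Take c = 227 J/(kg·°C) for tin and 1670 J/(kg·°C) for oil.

T_f ≈ 63.0 °C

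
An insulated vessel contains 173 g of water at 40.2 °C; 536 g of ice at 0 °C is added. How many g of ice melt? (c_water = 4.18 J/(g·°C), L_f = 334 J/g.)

m_melted ≈ 87 g

Cooling the water to 0 °C releases 173×4.18×40.2 = 29070 J.
To melt every bit of ice: 536×334 = 179024 J.
29070 J < 179024 J, so only part of the ice melts and the system sits at 0 °C.
m_melt = 29070 / L_f = 87.04 g.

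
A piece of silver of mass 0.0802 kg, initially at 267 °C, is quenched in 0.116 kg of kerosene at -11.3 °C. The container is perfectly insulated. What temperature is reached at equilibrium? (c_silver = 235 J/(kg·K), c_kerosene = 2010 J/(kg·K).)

T_f ≈ 9.5 °C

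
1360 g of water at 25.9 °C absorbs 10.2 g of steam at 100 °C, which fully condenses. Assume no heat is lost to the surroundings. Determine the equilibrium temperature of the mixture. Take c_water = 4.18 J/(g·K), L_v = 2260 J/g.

T_f ≈ 30.5 °C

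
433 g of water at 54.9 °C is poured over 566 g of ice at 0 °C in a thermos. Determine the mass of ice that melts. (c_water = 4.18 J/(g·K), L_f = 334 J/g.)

Cooling the water to 0 °C releases 433·4.18·54.9 = 99366 J.
To melt every bit of ice: 566·334 = 189044 J.
99366 J < 189044 J, so only part of the ice melts and the system sits at 0 °C.
m_melted·334 = 99366  ⇒  m_melted ≈ 297.5 g.

m_melted ≈ 298 g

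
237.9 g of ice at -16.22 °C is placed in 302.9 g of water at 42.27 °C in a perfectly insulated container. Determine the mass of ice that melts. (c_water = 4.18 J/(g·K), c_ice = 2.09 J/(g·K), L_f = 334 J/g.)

Water can give up m c ΔT = 302.9×4.18×42.27 = 53519 J before reaching 0 °C.
Warming the ice to 0 °C takes 237.9×2.09×16.22 = 8064.8 J, leaving 45454 J for melting.
Melting all 237.9 g of ice would need 237.9×334 = 79459 J.
That's not enough to melt it all — equilibrium is at 0 °C with ice remaining.
m_melt = 45454 / L_f = 136.1 g.

m_melted ≈ 136 g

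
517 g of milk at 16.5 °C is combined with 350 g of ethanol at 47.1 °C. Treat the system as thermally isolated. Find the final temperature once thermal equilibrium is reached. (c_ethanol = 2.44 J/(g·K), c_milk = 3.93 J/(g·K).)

T_f ≈ 25.6 °C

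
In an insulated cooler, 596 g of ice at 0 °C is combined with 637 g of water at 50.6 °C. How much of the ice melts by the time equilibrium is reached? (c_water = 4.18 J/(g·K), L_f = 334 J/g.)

m_melted ≈ 403 g

Water can give up m c ΔT = 637×4.18×50.6 = 134731 J before reaching 0 °C.
Melting all 596 g of ice would need 596×334 = 199064 J.
Since 134731 < 199064 J, not all the ice melts; equilibrium is at 0 °C.
m_melted×334 = 134731  ⇒  m_melted ≈ 403.4 g.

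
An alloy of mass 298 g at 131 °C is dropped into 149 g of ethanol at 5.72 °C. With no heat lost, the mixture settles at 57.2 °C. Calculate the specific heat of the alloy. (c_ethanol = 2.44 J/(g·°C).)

Heat lost by the alloy = heat gained by the ethanol:
298·c·(131 − 57.2) = 149·2.44·(57.2 − 5.72)
21992 c = 18716  ⇒  c ≈ 0.851 J/(g·°C)

c ≈ 0.851 J/(g·°C)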